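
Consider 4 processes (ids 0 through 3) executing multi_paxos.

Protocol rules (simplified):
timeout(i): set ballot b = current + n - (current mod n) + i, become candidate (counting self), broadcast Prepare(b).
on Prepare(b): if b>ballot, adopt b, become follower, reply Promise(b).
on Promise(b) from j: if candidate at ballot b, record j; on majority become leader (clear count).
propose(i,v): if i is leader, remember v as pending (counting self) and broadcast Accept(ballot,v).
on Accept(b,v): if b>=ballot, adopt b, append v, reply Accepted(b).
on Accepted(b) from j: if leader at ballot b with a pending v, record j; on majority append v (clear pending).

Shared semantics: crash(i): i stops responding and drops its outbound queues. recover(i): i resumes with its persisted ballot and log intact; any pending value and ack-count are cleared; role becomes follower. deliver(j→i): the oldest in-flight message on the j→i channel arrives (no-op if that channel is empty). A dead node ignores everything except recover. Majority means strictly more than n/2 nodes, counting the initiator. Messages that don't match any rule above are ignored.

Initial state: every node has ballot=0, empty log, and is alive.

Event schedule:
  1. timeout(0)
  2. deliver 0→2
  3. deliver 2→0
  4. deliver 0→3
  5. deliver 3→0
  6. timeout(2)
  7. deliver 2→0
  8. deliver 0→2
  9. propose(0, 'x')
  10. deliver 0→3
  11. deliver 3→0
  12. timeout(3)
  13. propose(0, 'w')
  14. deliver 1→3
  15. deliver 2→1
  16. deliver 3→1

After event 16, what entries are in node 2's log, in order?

1. timeout(0):  <0:cand b4 ->
2. deliver 0→2:  <2:foll b4 ->
3. deliver 2→0:  nop
4. deliver 0→3:  <3:foll b4 ->
5. deliver 3→0:  <0:lead b4 ->
6. timeout(2):  <2:cand b10 ->
7. deliver 2→0:  <0:foll b10 ->
8. deliver 0→2:  nop
9. propose(0,'x'):  nop
10. deliver 0→3:  nop
11. deliver 3→0:  nop
12. timeout(3):  <3:cand b11 ->
13. propose(0,'w'):  nop
14. deliver 1→3:  nop
15. deliver 2→1:  <1:foll b10 ->
16. deliver 3→1:  <1:foll b11 ->

empty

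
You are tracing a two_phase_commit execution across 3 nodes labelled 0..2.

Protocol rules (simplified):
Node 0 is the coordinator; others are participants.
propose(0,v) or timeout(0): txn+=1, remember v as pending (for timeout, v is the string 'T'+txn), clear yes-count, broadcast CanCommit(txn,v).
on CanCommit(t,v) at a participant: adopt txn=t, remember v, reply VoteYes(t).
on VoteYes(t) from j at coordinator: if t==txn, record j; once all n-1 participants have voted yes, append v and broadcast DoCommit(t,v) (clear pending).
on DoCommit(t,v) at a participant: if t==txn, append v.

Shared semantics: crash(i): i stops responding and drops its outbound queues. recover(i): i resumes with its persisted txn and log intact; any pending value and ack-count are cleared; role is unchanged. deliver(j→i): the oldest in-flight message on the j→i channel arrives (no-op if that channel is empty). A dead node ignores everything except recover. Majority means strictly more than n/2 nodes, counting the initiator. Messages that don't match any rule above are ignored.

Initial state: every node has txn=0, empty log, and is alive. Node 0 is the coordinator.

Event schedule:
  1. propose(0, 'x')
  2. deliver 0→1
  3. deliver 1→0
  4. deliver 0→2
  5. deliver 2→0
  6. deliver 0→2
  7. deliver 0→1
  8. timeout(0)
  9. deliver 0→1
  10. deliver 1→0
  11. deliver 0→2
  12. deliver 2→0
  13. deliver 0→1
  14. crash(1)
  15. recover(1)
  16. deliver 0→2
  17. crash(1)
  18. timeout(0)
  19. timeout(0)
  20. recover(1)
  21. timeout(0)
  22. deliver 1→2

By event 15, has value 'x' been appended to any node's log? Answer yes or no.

after 1 — propose(0,'x'): n0:coor/t1/[-]
after 2 — deliver 0→1: n1:part/t1/[-]
after 3 — deliver 1→0: ·
after 4 — deliver 0→2: n2:part/t1/[-]
after 5 — deliver 2→0: n0:coor/t1/[x]
after 6 — deliver 0→2: n2:part/t1/[x]
after 7 — deliver 0→1: n1:part/t1/[x]
after 8 — timeout(0): n0:coor/t2/[x]
after 9 — deliver 0→1: n1:part/t2/[x]
after 10 — deliver 1→0: ·
after 11 — deliver 0→2: n2:part/t2/[x]
after 12 — deliver 2→0: n0:coor/t2/[x,T2]
after 13 — deliver 0→1: n1:part/t2/[x,T2]
after 14 — crash(1): n1:✗part/t2/[x,T2]
after 15 — recover(1): n1:part/t2/[x,T2]

yes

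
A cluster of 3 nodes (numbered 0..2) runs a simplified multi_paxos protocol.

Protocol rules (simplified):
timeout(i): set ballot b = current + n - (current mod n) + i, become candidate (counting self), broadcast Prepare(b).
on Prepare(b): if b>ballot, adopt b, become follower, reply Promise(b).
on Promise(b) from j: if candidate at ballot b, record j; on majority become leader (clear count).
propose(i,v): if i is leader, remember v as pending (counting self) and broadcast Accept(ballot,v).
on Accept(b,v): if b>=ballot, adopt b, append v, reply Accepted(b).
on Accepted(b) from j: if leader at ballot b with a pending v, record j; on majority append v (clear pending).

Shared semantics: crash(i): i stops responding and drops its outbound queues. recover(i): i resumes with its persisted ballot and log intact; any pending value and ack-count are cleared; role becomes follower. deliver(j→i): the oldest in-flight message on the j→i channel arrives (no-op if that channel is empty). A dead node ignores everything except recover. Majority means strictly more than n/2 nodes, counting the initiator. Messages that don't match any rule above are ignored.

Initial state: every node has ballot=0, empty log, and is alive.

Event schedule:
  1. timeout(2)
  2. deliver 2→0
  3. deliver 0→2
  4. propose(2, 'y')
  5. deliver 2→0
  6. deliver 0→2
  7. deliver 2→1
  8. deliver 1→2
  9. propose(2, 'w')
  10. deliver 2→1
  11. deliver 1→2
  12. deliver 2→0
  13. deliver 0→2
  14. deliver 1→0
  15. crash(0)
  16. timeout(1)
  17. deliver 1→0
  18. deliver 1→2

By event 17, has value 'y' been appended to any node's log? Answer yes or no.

yes

step 1 timeout(2): 2={cand,b=5,log=-}
step 2 deliver 2→0: 0={foll,b=5,log=-}
step 3 deliver 0→2: 2={lead,b=5,log=-}
step 4 propose(2,'y'): —
step 5 deliver 2→0: 0={foll,b=5,log=y}
step 6 deliver 0→2: 2={lead,b=5,log=y}
step 7 deliver 2→1: 1={foll,b=5,log=-}
step 8 deliver 1→2: —
step 9 propose(2,'w'): —
step 10 deliver 2→1: 1={foll,b=5,log=y}
step 11 deliver 1→2: 2={lead,b=5,log=y,w}
step 12 deliver 2→0: 0={foll,b=5,log=y,w}
step 13 deliver 0→2: —
step 14 deliver 1→0: —
step 15 crash(0): 0={✗foll,b=5,log=y,w}
step 16 timeout(1): 1={cand,b=7,log=y}
step 17 deliver 1→0: —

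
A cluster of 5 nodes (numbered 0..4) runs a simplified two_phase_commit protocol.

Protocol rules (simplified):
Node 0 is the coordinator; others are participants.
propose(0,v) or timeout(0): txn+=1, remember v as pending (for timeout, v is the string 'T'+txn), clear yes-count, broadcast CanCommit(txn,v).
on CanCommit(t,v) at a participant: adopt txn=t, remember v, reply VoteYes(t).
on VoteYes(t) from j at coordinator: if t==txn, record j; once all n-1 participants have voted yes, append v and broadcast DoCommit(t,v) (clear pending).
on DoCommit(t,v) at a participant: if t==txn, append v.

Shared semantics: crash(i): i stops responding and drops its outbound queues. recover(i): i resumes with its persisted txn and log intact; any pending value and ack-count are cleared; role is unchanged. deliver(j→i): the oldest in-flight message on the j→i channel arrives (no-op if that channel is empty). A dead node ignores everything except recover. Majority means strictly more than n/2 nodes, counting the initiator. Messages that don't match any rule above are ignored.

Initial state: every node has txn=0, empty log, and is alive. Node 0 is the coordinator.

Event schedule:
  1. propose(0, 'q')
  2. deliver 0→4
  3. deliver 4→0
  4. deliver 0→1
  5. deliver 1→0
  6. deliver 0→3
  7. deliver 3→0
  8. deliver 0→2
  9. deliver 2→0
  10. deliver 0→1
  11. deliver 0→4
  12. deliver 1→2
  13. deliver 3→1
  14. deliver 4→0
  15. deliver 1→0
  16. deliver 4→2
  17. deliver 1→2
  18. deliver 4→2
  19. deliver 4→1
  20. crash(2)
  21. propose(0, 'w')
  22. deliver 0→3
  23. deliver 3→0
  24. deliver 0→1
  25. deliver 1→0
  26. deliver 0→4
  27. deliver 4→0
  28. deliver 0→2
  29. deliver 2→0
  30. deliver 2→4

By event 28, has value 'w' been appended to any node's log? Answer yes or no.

step 1 propose(0,'q'): 0={coor,t=1,log=-}
step 2 deliver 0→4: 4={part,t=1,log=-}
step 3 deliver 4→0: —
step 4 deliver 0→1: 1={part,t=1,log=-}
step 5 deliver 1→0: —
step 6 deliver 0→3: 3={part,t=1,log=-}
step 7 deliver 3→0: —
step 8 deliver 0→2: 2={part,t=1,log=-}
step 9 deliver 2→0: 0={coor,t=1,log=q}
step 10 deliver 0→1: 1={part,t=1,log=q}
step 11 deliver 0→4: 4={part,t=1,log=q}
step 12 deliver 1→2: —
step 13 deliver 3→1: —
step 14 deliver 4→0: —
step 15 deliver 1→0: —
step 16 deliver 4→2: —
step 17 deliver 1→2: —
step 18 deliver 4→2: —
step 19 deliver 4→1: —
step 20 crash(2): 2={✗part,t=1,log=-}
step 21 propose(0,'w'): 0={coor,t=2,log=q}
step 22 deliver 0→3: 3={part,t=1,log=q}
step 23 deliver 3→0: —
step 24 deliver 0→1: 1={part,t=2,log=q}
step 25 deliver 1→0: —
step 26 deliver 0→4: 4={part,t=2,log=q}
step 27 deliver 4→0: —
step 28 deliver 0→2: —

no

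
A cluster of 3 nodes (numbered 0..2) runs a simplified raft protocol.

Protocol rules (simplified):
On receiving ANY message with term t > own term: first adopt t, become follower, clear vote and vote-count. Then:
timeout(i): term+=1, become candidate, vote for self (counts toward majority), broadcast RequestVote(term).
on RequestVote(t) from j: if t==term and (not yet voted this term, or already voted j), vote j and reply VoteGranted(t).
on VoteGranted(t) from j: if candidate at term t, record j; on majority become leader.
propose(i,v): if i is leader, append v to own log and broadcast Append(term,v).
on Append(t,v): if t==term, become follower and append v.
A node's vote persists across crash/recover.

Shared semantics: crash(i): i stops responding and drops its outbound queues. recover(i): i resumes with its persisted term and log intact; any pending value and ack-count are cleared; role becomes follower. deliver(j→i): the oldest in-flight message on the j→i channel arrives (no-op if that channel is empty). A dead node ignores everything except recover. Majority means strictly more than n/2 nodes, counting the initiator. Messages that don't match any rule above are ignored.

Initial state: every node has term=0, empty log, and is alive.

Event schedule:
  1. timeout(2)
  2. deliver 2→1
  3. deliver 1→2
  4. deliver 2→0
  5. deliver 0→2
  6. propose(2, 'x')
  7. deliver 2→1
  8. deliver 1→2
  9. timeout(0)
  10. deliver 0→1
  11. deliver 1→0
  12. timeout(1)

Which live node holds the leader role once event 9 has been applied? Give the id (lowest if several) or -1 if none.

[1] timeout(2) → N2(cand t1 [-])
[2] deliver 2→1 → N1(foll t1 [-])
[3] deliver 1→2 → N2(lead t1 [-])
[4] deliver 2→0 → N0(foll t1 [-])
[5] deliver 0→2 → ∅
[6] propose(2,'x') → N2(lead t1 [x])
[7] deliver 2→1 → N1(foll t1 [x])
[8] deliver 1→2 → ∅
[9] timeout(0) → N0(cand t2 [-])

2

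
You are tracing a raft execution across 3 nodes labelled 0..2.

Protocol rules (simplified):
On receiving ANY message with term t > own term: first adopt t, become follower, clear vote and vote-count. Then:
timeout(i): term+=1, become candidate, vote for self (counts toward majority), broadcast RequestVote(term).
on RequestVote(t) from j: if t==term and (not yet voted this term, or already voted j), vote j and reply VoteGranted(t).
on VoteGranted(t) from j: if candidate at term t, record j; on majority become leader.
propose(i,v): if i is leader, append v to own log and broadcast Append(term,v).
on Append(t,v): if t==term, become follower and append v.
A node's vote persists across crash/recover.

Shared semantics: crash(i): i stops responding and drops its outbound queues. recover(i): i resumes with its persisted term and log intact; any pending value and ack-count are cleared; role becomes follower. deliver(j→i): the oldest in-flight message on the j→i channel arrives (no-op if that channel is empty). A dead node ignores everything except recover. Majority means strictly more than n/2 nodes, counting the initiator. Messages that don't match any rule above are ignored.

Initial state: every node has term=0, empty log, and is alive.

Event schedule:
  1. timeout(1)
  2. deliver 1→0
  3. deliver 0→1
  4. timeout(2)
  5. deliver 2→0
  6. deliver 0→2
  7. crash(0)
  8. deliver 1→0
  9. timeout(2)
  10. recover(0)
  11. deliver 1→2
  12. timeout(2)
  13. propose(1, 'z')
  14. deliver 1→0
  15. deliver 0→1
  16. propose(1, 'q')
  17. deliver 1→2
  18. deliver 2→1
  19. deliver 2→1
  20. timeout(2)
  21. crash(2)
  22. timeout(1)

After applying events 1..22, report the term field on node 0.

step 1 timeout(1): 1={cand,t=1,log=-}
step 2 deliver 1→0: 0={foll,t=1,log=-}
step 3 deliver 0→1: 1={lead,t=1,log=-}
step 4 timeout(2): 2={cand,t=1,log=-}
step 5 deliver 2→0: —
step 6 deliver 0→2: —
step 7 crash(0): 0={✗foll,t=1,log=-}
step 8 deliver 1→0: —
step 9 timeout(2): 2={cand,t=2,log=-}
step 10 recover(0): 0={foll,t=1,log=-}
step 11 deliver 1→2: —
step 12 timeout(2): 2={cand,t=3,log=-}
step 13 propose(1,'z'): 1={lead,t=1,log=z}
step 14 deliver 1→0: 0={foll,t=1,log=z}
step 15 deliver 0→1: —
step 16 propose(1,'q'): 1={lead,t=1,log=z,q}
step 17 deliver 1→2: —
step 18 deliver 2→1: —
step 19 deliver 2→1: 1={foll,t=2,log=z,q}
step 20 timeout(2): 2={cand,t=4,log=-}
step 21 crash(2): 2={✗cand,t=4,log=-}
step 22 timeout(1): 1={cand,t=3,log=z,q}

1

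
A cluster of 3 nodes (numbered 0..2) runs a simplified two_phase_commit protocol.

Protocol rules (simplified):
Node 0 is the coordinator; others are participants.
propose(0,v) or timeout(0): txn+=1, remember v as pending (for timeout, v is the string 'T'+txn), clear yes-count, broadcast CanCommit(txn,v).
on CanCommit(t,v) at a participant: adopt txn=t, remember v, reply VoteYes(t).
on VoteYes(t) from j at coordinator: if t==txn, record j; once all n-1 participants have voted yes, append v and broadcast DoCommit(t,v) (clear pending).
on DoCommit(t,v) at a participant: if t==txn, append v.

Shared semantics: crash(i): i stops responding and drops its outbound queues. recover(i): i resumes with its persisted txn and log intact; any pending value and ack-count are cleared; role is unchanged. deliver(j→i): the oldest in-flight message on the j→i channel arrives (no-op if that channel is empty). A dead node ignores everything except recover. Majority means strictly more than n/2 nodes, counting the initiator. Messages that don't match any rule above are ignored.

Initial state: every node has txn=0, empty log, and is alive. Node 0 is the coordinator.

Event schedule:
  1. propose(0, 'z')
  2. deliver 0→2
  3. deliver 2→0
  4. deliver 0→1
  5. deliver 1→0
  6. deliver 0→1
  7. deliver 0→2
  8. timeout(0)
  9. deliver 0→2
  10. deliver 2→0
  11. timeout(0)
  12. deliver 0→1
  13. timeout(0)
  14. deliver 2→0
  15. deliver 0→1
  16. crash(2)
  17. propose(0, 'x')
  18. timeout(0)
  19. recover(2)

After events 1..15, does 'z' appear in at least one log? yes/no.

yes

after 1 — propose(0,'z'): n0:coor/t1/[-]
after 2 — deliver 0→2: n2:part/t1/[-]
after 3 — deliver 2→0: ·
after 4 — deliver 0→1: n1:part/t1/[-]
after 5 — deliver 1→0: n0:coor/t1/[z]
after 6 — deliver 0→1: n1:part/t1/[z]
after 7 — deliver 0→2: n2:part/t1/[z]
after 8 — timeout(0): n0:coor/t2/[z]
after 9 — deliver 0→2: n2:part/t2/[z]
after 10 — deliver 2→0: ·
after 11 — timeout(0): n0:coor/t3/[z]
after 12 — deliver 0→1: n1:part/t2/[z]
after 13 — timeout(0): n0:coor/t4/[z]
after 14 — deliver 2→0: ·
after 15 — deliver 0→1: n1:part/t3/[z]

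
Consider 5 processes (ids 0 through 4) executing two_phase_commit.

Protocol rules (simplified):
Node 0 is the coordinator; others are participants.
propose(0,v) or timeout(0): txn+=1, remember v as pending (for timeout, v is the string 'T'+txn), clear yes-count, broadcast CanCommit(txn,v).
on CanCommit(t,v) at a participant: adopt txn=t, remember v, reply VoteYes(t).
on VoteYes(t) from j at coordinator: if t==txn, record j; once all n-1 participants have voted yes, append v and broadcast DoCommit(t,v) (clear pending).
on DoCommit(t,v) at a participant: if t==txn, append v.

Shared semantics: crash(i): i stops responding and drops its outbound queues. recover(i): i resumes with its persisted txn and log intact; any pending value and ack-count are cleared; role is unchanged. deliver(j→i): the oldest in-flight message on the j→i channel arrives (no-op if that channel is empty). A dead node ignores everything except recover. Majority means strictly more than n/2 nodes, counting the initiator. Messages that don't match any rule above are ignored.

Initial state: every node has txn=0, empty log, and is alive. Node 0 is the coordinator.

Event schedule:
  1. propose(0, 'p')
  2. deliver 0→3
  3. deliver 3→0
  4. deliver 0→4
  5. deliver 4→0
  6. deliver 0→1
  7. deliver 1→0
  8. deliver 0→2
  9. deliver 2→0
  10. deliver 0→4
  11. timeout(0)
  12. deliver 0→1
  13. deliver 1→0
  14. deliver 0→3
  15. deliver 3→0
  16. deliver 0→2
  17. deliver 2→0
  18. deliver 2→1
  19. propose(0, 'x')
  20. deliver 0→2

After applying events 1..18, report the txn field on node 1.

1

after 1 — propose(0,'p'): n0:coor/t1/[-]
after 2 — deliver 0→3: n3:part/t1/[-]
after 3 — deliver 3→0: ·
after 4 — deliver 0→4: n4:part/t1/[-]
after 5 — deliver 4→0: ·
after 6 — deliver 0→1: n1:part/t1/[-]
after 7 — deliver 1→0: ·
after 8 — deliver 0→2: n2:part/t1/[-]
after 9 — deliver 2→0: n0:coor/t1/[p]
after 10 — deliver 0→4: n4:part/t1/[p]
after 11 — timeout(0): n0:coor/t2/[p]
after 12 — deliver 0→1: n1:part/t1/[p]
after 13 — deliver 1→0: ·
after 14 — deliver 0→3: n3:part/t1/[p]
after 15 — deliver 3→0: ·
after 16 — deliver 0→2: n2:part/t1/[p]
after 17 — deliver 2→0: ·
after 18 — deliver 2→1: ·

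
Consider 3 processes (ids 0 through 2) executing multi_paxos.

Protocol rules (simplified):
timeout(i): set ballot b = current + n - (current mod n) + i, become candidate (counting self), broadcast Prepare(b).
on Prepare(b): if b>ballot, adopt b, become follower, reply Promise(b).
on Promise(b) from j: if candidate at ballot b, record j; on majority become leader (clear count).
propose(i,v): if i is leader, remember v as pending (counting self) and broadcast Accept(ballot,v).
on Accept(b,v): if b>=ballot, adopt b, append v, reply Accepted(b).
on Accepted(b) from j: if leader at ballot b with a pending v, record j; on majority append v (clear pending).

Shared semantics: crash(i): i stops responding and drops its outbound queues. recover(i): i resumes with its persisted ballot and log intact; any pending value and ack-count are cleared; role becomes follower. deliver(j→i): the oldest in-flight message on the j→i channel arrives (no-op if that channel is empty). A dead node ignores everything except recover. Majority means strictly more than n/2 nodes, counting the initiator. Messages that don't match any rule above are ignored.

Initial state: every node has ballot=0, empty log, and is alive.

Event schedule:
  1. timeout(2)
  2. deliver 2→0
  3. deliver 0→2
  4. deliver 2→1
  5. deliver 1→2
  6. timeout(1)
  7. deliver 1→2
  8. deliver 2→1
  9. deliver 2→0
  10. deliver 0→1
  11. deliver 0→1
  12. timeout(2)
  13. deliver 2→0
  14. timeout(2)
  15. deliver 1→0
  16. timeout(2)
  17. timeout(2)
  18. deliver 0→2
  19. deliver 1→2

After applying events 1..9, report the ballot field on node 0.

5

e1 timeout(2): 2[cand,b=5,-]
e2 deliver 2→0: 0[foll,b=5,-]
e3 deliver 0→2: 2[lead,b=5,-]
e4 deliver 2→1: 1[foll,b=5,-]
e5 deliver 1→2: ·
e6 timeout(1): 1[cand,b=7,-]
e7 deliver 1→2: 2[foll,b=7,-]
e8 deliver 2→1: 1[lead,b=7,-]
e9 deliver 2→0: ·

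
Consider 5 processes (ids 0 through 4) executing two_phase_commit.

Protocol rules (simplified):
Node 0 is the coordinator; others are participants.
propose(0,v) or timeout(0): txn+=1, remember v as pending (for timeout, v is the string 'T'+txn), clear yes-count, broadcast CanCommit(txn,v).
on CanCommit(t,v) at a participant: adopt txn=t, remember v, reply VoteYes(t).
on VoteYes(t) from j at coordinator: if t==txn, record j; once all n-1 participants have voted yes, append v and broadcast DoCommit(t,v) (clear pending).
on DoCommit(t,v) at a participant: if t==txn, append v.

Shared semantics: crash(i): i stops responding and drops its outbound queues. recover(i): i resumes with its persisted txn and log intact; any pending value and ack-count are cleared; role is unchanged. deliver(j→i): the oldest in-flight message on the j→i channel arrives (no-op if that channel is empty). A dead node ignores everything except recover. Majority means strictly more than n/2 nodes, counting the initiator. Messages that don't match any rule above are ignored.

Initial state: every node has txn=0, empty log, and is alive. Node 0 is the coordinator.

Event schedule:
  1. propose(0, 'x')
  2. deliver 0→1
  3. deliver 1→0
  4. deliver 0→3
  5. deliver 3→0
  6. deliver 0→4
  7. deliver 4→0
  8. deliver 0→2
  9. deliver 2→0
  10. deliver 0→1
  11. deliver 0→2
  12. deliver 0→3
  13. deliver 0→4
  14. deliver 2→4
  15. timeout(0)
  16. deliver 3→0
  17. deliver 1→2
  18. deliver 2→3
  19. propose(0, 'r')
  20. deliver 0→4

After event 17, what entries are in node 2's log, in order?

after 1 — propose(0,'x'): n0:coor/t1/[-]
after 2 — deliver 0→1: n1:part/t1/[-]
after 3 — deliver 1→0: ·
after 4 — deliver 0→3: n3:part/t1/[-]
after 5 — deliver 3→0: ·
after 6 — deliver 0→4: n4:part/t1/[-]
after 7 — deliver 4→0: ·
after 8 — deliver 0→2: n2:part/t1/[-]
after 9 — deliver 2→0: n0:coor/t1/[x]
after 10 — deliver 0→1: n1:part/t1/[x]
after 11 — deliver 0→2: n2:part/t1/[x]
after 12 — deliver 0→3: n3:part/t1/[x]
after 13 — deliver 0→4: n4:part/t1/[x]
after 14 — deliver 2→4: ·
after 15 — timeout(0): n0:coor/t2/[x]
after 16 — deliver 3→0: ·
after 17 — deliver 1→2: ·

x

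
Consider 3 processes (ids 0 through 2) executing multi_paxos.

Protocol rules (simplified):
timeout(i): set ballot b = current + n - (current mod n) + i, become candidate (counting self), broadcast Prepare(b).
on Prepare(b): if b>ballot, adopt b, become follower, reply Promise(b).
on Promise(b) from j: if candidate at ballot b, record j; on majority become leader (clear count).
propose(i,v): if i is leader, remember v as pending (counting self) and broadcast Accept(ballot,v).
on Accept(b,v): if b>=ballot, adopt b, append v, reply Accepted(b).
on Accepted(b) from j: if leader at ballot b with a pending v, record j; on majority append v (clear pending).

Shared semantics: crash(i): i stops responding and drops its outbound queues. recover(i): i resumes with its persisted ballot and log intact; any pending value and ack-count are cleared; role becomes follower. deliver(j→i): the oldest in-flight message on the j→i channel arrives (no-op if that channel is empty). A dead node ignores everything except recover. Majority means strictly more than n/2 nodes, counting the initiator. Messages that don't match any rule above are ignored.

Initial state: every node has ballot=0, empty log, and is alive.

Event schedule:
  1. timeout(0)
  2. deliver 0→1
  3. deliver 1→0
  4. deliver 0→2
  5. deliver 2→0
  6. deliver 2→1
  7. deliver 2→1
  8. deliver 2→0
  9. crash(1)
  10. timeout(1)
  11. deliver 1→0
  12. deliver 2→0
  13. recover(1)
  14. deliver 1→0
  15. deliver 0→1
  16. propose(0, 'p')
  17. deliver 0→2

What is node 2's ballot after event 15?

e1 timeout(0): 0[cand,b=3,-]
e2 deliver 0→1: 1[foll,b=3,-]
e3 deliver 1→0: 0[lead,b=3,-]
e4 deliver 0→2: 2[foll,b=3,-]
e5 deliver 2→0: ·
e6 deliver 2→1: ·
e7 deliver 2→1: ·
e8 deliver 2→0: ·
e9 crash(1): 1[✗foll,b=3,-]
e10 timeout(1): ·
e11 deliver 1→0: ·
e12 deliver 2→0: ·
e13 recover(1): 1[foll,b=3,-]
e14 deliver 1→0: ·
e15 deliver 0→1: ·

3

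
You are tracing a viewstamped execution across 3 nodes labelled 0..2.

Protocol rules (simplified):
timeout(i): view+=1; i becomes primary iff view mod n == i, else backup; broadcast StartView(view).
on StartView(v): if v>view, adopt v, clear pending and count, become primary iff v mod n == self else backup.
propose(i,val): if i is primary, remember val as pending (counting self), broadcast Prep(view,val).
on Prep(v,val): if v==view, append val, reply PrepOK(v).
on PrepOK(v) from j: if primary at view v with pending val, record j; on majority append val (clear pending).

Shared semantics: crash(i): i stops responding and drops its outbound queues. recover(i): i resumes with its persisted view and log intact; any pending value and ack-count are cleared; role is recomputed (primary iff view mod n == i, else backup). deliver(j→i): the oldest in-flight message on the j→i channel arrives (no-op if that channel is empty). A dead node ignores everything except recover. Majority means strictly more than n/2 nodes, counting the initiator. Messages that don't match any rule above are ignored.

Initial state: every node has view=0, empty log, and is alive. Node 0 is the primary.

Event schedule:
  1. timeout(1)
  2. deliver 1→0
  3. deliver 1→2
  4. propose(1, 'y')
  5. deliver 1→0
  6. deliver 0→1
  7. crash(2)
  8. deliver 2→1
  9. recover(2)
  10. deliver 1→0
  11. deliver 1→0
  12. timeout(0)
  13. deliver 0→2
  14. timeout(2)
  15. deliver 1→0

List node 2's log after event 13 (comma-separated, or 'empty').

empty

e1 timeout(1): 1[prim,v=1,-]
e2 deliver 1→0: 0[back,v=1,-]
e3 deliver 1→2: 2[back,v=1,-]
e4 propose(1,'y'): ·
e5 deliver 1→0: 0[back,v=1,y]
e6 deliver 0→1: 1[prim,v=1,y]
e7 crash(2): 2[✗back,v=1,-]
e8 deliver 2→1: ·
e9 recover(2): 2[back,v=1,-]
e10 deliver 1→0: ·
e11 deliver 1→0: ·
e12 timeout(0): 0[back,v=2,y]
e13 deliver 0→2: 2[prim,v=2,-]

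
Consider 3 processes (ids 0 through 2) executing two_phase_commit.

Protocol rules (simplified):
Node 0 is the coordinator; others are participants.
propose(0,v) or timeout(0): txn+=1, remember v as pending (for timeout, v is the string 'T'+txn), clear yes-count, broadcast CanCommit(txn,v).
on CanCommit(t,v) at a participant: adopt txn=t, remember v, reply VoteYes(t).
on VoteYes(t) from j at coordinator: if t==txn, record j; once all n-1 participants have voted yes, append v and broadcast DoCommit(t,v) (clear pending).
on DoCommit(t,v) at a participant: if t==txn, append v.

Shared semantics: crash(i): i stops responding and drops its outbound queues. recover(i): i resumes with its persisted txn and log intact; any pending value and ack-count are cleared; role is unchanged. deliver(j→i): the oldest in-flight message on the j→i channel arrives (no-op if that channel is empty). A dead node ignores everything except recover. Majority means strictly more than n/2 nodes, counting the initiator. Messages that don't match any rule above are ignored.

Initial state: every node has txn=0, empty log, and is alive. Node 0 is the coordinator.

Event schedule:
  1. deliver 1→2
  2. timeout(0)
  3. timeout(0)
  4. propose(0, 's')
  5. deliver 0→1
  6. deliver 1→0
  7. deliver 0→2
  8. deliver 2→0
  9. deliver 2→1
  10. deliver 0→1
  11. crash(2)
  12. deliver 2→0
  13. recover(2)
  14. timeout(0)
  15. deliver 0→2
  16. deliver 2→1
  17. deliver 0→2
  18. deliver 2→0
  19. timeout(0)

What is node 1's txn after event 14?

2

[1] deliver 1→2 → ∅
[2] timeout(0) → N0(coor t1 [-])
[3] timeout(0) → N0(coor t2 [-])
[4] propose(0,'s') → N0(coor t3 [-])
[5] deliver 0→1 → N1(part t1 [-])
[6] deliver 1→0 → ∅
[7] deliver 0→2 → N2(part t1 [-])
[8] deliver 2→0 → ∅
[9] deliver 2→1 → ∅
[10] deliver 0→1 → N1(part t2 [-])
[11] crash(2) → N2(✗part t1 [-])
[12] deliver 2→0 → ∅
[13] recover(2) → N2(part t1 [-])
[14] timeout(0) → N0(coor t4 [-])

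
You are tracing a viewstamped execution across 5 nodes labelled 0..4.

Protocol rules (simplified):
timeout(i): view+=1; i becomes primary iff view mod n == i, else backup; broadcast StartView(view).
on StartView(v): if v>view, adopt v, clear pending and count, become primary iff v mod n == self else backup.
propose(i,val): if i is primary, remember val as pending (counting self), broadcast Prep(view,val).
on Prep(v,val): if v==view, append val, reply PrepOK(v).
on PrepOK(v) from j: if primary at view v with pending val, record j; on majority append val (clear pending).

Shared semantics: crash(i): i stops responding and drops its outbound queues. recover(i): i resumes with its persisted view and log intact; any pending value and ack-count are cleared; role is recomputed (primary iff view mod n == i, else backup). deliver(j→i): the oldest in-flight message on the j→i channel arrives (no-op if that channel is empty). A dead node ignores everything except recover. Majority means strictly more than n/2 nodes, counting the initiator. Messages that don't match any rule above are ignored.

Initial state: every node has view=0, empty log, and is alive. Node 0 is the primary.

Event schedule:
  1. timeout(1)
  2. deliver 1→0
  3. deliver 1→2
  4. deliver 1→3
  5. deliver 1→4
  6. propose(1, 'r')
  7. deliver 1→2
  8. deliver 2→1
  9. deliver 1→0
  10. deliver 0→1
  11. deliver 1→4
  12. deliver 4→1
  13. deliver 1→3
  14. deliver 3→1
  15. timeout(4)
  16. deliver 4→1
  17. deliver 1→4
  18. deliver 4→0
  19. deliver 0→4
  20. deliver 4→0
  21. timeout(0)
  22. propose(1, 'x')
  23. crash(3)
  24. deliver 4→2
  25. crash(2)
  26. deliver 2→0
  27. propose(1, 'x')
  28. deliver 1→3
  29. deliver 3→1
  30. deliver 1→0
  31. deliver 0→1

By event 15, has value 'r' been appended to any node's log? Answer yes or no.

step 1 timeout(1): 1={prim,v=1,log=-}
step 2 deliver 1→0: 0={back,v=1,log=-}
step 3 deliver 1→2: 2={back,v=1,log=-}
step 4 deliver 1→3: 3={back,v=1,log=-}
step 5 deliver 1→4: 4={back,v=1,log=-}
step 6 propose(1,'r'): —
step 7 deliver 1→2: 2={back,v=1,log=r}
step 8 deliver 2→1: —
step 9 deliver 1→0: 0={back,v=1,log=r}
step 10 deliver 0→1: 1={prim,v=1,log=r}
step 11 deliver 1→4: 4={back,v=1,log=r}
step 12 deliver 4→1: —
step 13 deliver 1→3: 3={back,v=1,log=r}
step 14 deliver 3→1: —
step 15 timeout(4): 4={back,v=2,log=r}

yes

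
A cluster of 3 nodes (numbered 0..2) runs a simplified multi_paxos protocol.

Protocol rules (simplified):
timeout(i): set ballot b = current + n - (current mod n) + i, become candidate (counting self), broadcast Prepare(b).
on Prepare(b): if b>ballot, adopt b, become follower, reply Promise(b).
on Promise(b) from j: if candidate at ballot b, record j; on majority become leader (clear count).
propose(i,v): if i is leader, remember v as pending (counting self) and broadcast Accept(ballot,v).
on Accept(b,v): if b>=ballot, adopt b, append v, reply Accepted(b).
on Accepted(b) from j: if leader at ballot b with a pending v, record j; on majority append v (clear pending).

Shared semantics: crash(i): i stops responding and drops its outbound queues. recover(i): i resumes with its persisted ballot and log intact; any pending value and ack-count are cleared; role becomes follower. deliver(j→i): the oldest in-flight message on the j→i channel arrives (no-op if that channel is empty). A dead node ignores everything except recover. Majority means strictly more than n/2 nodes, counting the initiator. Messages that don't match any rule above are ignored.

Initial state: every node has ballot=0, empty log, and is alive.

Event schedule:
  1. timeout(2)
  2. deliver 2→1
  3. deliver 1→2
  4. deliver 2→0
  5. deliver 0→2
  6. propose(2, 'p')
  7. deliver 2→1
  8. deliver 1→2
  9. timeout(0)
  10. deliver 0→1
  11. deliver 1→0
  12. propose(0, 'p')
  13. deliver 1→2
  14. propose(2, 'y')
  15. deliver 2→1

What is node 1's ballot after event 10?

step 1 timeout(2): 2={cand,b=5,log=-}
step 2 deliver 2→1: 1={foll,b=5,log=-}
step 3 deliver 1→2: 2={lead,b=5,log=-}
step 4 deliver 2→0: 0={foll,b=5,log=-}
step 5 deliver 0→2: —
step 6 propose(2,'p'): —
step 7 deliver 2→1: 1={foll,b=5,log=p}
step 8 deliver 1→2: 2={lead,b=5,log=p}
step 9 timeout(0): 0={cand,b=6,log=-}
step 10 deliver 0→1: 1={foll,b=6,log=p}

6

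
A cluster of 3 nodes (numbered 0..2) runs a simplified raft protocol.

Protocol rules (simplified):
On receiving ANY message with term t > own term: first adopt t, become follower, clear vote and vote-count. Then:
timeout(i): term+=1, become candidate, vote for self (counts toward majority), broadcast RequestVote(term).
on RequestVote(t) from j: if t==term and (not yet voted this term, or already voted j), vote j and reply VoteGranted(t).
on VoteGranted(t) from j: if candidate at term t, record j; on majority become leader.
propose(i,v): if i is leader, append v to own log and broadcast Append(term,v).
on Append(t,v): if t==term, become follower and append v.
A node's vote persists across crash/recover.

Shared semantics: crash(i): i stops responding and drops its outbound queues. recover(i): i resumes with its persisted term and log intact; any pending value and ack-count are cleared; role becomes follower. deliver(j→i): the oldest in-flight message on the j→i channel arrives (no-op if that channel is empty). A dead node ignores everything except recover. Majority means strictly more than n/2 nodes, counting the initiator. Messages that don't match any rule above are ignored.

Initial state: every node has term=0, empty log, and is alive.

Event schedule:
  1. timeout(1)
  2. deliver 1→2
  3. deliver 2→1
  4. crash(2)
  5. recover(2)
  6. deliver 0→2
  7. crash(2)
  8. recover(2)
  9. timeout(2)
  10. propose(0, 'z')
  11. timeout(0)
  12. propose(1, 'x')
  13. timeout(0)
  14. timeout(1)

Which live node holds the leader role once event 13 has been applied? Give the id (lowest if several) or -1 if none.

1

after 1 — timeout(1): n1:cand/t1/[-]
after 2 — deliver 1→2: n2:foll/t1/[-]
after 3 — deliver 2→1: n1:lead/t1/[-]
after 4 — crash(2): n2:✗foll/t1/[-]
after 5 — recover(2): n2:foll/t1/[-]
after 6 — deliver 0→2: ·
after 7 — crash(2): n2:✗foll/t1/[-]
after 8 — recover(2): n2:foll/t1/[-]
after 9 — timeout(2): n2:cand/t2/[-]
after 10 — propose(0,'z'): ·
after 11 — timeout(0): n0:cand/t1/[-]
after 12 — propose(1,'x'): n1:lead/t1/[x]
after 13 — timeout(0): n0:cand/t2/[-]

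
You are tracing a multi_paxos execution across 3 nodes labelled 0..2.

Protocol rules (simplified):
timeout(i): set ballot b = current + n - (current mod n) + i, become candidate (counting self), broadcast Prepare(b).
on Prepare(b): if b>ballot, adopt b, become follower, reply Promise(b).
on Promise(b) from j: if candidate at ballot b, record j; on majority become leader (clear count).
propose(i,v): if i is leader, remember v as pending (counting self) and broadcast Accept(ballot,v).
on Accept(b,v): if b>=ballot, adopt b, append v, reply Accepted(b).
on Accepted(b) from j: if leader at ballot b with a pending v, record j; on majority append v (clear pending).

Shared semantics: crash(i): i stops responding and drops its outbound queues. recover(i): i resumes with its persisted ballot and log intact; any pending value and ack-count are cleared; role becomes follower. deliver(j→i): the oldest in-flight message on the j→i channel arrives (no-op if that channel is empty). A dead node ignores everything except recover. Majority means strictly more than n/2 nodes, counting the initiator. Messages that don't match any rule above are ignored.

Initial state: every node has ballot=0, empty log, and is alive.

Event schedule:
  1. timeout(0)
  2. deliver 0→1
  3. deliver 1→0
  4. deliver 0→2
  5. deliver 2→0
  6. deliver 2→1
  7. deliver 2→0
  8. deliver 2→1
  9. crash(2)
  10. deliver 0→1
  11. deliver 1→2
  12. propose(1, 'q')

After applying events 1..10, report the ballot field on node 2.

after 1 — timeout(0): n0:cand/b3/[-]
after 2 — deliver 0→1: n1:foll/b3/[-]
after 3 — deliver 1→0: n0:lead/b3/[-]
after 4 — deliver 0→2: n2:foll/b3/[-]
after 5 — deliver 2→0: ·
after 6 — deliver 2→1: ·
after 7 — deliver 2→0: ·
after 8 — deliver 2→1: ·
after 9 — crash(2): n2:✗foll/b3/[-]
after 10 — deliver 0→1: ·

3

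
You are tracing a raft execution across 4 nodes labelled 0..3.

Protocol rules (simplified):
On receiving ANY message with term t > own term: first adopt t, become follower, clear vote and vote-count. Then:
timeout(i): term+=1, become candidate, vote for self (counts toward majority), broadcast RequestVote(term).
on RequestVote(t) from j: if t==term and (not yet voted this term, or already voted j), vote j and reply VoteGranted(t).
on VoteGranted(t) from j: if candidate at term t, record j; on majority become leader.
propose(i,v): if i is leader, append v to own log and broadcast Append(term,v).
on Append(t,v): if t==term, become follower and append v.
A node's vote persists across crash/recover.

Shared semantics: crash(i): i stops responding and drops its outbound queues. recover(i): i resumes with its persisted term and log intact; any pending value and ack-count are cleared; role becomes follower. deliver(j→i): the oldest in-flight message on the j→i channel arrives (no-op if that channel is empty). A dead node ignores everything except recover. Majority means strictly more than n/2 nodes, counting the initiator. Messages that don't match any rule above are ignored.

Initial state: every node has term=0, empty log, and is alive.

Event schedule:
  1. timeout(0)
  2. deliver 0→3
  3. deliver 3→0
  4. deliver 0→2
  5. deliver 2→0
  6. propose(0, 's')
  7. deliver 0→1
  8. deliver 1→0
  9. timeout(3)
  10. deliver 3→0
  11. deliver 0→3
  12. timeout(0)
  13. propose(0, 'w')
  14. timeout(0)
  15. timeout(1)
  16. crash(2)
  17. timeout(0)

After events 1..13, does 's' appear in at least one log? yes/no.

yes

1. timeout(0):  <0:cand t1 ->
2. deliver 0→3:  <3:foll t1 ->
3. deliver 3→0:  nop
4. deliver 0→2:  <2:foll t1 ->
5. deliver 2→0:  <0:lead t1 ->
6. propose(0,'s'):  <0:lead t1 s>
7. deliver 0→1:  <1:foll t1 ->
8. deliver 1→0:  nop
9. timeout(3):  <3:cand t2 ->
10. deliver 3→0:  <0:foll t2 s>
11. deliver 0→3:  nop
12. timeout(0):  <0:cand t3 s>
13. propose(0,'w'):  nop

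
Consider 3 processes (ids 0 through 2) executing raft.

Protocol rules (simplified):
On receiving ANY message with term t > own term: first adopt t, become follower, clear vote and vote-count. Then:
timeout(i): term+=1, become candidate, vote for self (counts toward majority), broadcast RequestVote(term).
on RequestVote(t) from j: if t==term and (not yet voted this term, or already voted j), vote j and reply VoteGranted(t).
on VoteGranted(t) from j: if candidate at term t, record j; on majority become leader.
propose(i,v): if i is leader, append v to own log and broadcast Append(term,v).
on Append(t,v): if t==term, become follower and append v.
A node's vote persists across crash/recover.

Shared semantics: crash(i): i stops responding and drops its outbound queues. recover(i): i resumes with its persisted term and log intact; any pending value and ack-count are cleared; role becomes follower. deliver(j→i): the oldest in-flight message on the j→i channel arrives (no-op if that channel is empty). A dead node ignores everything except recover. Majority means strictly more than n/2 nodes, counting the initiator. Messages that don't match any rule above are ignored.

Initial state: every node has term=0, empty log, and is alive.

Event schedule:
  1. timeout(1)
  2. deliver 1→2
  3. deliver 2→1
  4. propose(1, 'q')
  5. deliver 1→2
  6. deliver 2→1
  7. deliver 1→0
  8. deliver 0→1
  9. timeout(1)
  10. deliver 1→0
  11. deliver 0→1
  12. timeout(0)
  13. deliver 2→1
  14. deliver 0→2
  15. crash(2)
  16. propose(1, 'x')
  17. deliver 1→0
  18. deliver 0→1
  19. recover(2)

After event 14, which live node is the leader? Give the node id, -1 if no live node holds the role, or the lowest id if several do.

-1

1. timeout(1):  <1:cand t1 ->
2. deliver 1→2:  <2:foll t1 ->
3. deliver 2→1:  <1:lead t1 ->
4. propose(1,'q'):  <1:lead t1 q>
5. deliver 1→2:  <2:foll t1 q>
6. deliver 2→1:  nop
7. deliver 1→0:  <0:foll t1 ->
8. deliver 0→1:  nop
9. timeout(1):  <1:cand t2 q>
10. deliver 1→0:  <0:foll t1 q>
11. deliver 0→1:  nop
12. timeout(0):  <0:cand t2 q>
13. deliver 2→1:  nop
14. deliver 0→2:  <2:foll t2 q>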